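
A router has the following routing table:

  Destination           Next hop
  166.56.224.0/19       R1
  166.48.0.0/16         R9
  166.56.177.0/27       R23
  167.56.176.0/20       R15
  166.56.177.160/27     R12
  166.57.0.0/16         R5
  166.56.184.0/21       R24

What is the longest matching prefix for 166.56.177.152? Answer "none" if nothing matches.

none

166.56.177.152 is outside every listed prefix and there is no default route.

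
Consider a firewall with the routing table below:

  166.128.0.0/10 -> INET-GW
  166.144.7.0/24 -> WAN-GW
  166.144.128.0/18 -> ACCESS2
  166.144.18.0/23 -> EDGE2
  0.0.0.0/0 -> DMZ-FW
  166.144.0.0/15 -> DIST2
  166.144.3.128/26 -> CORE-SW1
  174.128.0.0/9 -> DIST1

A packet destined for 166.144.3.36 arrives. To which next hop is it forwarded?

Routes whose prefix contains 166.144.3.36:
  0.0.0.0/0 (default, matches everything) -> DMZ-FW
  166.128.0.0/10 (166.128.0.0 - 166.191.255.255) -> INET-GW
  166.144.0.0/15 (166.144.0.0 - 166.145.255.255) -> DIST2
More-specific entries that do NOT match:
  166.144.3.128/26 (166.144.3.128 - 166.144.3.191) does not contain 166.144.3.36
  166.144.7.0/24 (166.144.7.0 - 166.144.7.255) does not contain 166.144.3.36
  166.144.18.0/23 (166.144.18.0 - 166.144.19.255) does not contain 166.144.3.36
  166.144.128.0/18 (166.144.128.0 - 166.144.191.255) does not contain 166.144.3.36
Longest matching prefix is /15 -> next hop DIST2.

DIST2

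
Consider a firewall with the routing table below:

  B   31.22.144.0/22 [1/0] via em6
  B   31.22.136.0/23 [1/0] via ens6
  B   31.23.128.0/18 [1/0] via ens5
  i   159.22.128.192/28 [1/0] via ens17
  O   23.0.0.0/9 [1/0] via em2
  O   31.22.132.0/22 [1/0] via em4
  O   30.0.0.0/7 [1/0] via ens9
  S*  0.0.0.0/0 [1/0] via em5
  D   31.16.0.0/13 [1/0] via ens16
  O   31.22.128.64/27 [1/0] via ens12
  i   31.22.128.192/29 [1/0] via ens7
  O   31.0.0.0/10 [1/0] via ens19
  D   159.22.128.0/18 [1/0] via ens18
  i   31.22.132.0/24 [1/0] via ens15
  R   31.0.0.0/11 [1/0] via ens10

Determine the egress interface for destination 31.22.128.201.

Routes whose prefix contains 31.22.128.201:
  0.0.0.0/0 (default, matches everything) -> em5
  30.0.0.0/7 (30.0.0.0 - 31.255.255.255) -> ens9
  31.0.0.0/10 (31.0.0.0 - 31.63.255.255) -> ens19
  31.0.0.0/11 (31.0.0.0 - 31.31.255.255) -> ens10
  31.16.0.0/13 (31.16.0.0 - 31.23.255.255) -> ens16
More-specific entries that do NOT match:
  31.22.128.192/29 (31.22.128.192 - 31.22.128.199) does not contain 31.22.128.201
  159.22.128.192/28 (159.22.128.192 - 159.22.128.207) does not contain 31.22.128.201
  31.22.128.64/27 (31.22.128.64 - 31.22.128.95) does not contain 31.22.128.201
  31.22.132.0/24 (31.22.132.0 - 31.22.132.255) does not contain 31.22.128.201
  31.22.136.0/23 (31.22.136.0 - 31.22.137.255) does not contain 31.22.128.201
  31.22.144.0/22 (31.22.144.0 - 31.22.147.255) does not contain 31.22.128.201
  31.22.132.0/22 (31.22.132.0 - 31.22.135.255) does not contain 31.22.128.201
  31.23.128.0/18 (31.23.128.0 - 31.23.191.255) does not contain 31.22.128.201
  159.22.128.0/18 (159.22.128.0 - 159.22.191.255) does not contain 31.22.128.201
Longest matching prefix is /13 -> interface ens16.

ens16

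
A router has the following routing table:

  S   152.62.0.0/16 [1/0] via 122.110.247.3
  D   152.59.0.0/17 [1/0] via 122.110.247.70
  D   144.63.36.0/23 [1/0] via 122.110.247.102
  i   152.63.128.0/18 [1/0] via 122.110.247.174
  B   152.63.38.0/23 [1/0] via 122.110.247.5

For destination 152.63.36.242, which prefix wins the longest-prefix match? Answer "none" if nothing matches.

none

152.63.36.242 is outside every listed prefix and there is no default route.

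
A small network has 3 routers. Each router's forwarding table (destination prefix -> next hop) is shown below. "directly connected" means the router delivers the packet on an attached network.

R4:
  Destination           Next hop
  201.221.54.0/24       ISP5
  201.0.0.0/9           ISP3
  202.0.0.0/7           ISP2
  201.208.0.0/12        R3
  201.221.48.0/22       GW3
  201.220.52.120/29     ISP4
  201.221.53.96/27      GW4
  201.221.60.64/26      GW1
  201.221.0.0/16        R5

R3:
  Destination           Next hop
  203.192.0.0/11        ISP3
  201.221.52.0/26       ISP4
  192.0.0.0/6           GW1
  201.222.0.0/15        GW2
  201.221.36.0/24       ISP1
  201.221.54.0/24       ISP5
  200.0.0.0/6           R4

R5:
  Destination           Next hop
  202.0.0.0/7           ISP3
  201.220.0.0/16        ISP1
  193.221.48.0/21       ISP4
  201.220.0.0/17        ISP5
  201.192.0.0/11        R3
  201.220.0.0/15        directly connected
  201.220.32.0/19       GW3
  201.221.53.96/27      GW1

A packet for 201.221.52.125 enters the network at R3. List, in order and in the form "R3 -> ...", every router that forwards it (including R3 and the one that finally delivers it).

At R3: longest match for 201.221.52.125 is 200.0.0.0/6 -> R4
At R4: longest match for 201.221.52.125 is 201.221.0.0/16 -> R5
At R5: longest match for 201.221.52.125 is 201.220.0.0/15 -> directly connected

R3 -> R4 -> R5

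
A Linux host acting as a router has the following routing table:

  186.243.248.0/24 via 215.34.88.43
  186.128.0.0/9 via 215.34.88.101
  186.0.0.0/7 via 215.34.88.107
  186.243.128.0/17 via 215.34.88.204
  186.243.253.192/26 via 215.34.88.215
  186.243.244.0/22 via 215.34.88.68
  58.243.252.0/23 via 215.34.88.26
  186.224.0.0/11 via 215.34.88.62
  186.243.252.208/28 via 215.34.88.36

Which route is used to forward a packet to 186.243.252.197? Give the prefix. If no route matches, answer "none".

186.243.128.0/17

Entries matching 186.243.252.197:
  186.0.0.0/7 (186.0.0.0 - 187.255.255.255)
  186.128.0.0/9 (186.128.0.0 - 186.255.255.255)
  186.224.0.0/11 (186.224.0.0 - 186.255.255.255)
  186.243.128.0/17 (186.243.128.0 - 186.243.255.255)
Most specific is 186.243.128.0/17.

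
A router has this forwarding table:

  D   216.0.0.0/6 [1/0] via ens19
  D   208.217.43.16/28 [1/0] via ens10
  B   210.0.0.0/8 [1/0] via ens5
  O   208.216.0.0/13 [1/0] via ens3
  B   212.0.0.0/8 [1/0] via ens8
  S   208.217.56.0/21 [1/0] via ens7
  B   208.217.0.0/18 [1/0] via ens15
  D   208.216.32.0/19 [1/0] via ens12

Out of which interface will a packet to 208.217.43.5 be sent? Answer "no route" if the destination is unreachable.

ens15

Routes whose prefix contains 208.217.43.5:
  208.216.0.0/13 (208.216.0.0 - 208.223.255.255) -> ens3
  208.217.0.0/18 (208.217.0.0 - 208.217.63.255) -> ens15
More-specific entries that do NOT match:
  208.217.43.16/28 (208.217.43.16 - 208.217.43.31) does not contain 208.217.43.5
  208.217.56.0/21 (208.217.56.0 - 208.217.63.255) does not contain 208.217.43.5
  208.216.32.0/19 (208.216.32.0 - 208.216.63.255) does not contain 208.217.43.5
Longest matching prefix is /18 -> interface ens15.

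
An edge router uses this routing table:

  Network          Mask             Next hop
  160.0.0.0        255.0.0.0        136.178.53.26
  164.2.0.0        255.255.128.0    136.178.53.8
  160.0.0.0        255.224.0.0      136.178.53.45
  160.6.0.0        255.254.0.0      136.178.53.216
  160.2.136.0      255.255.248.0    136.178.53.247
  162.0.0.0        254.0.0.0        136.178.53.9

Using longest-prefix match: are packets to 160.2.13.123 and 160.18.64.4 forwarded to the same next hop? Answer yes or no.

160.2.13.123: longest match 160.0.0.0/11 -> 136.178.53.45
160.18.64.4: longest match 160.0.0.0/11 -> 136.178.53.45

yes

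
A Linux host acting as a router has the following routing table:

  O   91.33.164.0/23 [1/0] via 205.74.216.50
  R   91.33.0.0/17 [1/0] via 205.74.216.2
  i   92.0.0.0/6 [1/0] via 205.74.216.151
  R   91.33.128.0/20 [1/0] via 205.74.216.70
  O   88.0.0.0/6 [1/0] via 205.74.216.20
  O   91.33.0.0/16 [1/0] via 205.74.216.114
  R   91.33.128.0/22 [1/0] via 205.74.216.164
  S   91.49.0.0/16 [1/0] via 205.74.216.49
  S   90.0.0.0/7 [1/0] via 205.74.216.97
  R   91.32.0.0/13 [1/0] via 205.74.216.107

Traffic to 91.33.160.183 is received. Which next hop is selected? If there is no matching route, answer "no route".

205.74.216.114

Routes whose prefix contains 91.33.160.183:
  88.0.0.0/6 (88.0.0.0 - 91.255.255.255) -> 205.74.216.20
  90.0.0.0/7 (90.0.0.0 - 91.255.255.255) -> 205.74.216.97
  91.32.0.0/13 (91.32.0.0 - 91.39.255.255) -> 205.74.216.107
  91.33.0.0/16 (91.33.0.0 - 91.33.255.255) -> 205.74.216.114
More-specific entries that do NOT match:
  91.33.164.0/23 (91.33.164.0 - 91.33.165.255) does not contain 91.33.160.183
  91.33.128.0/22 (91.33.128.0 - 91.33.131.255) does not contain 91.33.160.183
  91.33.128.0/20 (91.33.128.0 - 91.33.143.255) does not contain 91.33.160.183
  91.33.0.0/17 (91.33.0.0 - 91.33.127.255) does not contain 91.33.160.183
Longest matching prefix is /16 -> next hop 205.74.216.114.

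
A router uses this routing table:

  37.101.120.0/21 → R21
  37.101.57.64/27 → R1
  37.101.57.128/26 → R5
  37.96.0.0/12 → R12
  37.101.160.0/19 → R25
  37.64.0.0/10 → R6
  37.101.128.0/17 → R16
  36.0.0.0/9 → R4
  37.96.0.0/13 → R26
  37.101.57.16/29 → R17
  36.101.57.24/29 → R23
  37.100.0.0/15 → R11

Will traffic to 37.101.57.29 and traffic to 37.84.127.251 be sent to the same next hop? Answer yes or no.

37.101.57.29: longest match 37.100.0.0/15 -> R11
37.84.127.251: longest match 37.64.0.0/10 -> R6

no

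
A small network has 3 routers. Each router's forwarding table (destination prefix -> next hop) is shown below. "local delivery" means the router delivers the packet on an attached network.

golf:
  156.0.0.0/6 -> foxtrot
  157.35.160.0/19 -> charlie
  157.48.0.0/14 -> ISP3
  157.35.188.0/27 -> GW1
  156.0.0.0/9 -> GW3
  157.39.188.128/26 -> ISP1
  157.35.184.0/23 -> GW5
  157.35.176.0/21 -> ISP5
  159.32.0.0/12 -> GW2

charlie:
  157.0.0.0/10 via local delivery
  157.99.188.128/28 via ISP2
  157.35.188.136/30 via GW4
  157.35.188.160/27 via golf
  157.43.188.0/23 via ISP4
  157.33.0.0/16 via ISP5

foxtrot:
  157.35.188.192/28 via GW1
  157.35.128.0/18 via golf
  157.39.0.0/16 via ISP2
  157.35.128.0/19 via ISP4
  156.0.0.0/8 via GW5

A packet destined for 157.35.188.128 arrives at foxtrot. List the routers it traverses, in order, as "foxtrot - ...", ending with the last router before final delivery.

At foxtrot: longest match for 157.35.188.128 is 157.35.128.0/18 -> golf
At golf: longest match for 157.35.188.128 is 157.35.160.0/19 -> charlie
At charlie: longest match for 157.35.188.128 is 157.0.0.0/10 -> local delivery

foxtrot - golf - charlie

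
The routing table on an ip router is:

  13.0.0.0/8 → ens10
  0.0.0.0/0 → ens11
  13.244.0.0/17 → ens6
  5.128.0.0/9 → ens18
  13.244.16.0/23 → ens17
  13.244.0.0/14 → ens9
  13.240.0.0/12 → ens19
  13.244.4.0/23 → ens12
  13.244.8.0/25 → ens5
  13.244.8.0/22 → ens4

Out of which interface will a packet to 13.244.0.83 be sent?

Routes whose prefix contains 13.244.0.83:
  0.0.0.0/0 (default, matches everything) -> ens11
  13.0.0.0/8 (13.0.0.0 - 13.255.255.255) -> ens10
  13.240.0.0/12 (13.240.0.0 - 13.255.255.255) -> ens19
  13.244.0.0/14 (13.244.0.0 - 13.247.255.255) -> ens9
  13.244.0.0/17 (13.244.0.0 - 13.244.127.255) -> ens6
More-specific entries that do NOT match:
  13.244.8.0/25 (13.244.8.0 - 13.244.8.127) does not contain 13.244.0.83
  13.244.16.0/23 (13.244.16.0 - 13.244.17.255) does not contain 13.244.0.83
  13.244.4.0/23 (13.244.4.0 - 13.244.5.255) does not contain 13.244.0.83
  13.244.8.0/22 (13.244.8.0 - 13.244.11.255) does not contain 13.244.0.83
Longest matching prefix is /17 -> interface ens6.

ens6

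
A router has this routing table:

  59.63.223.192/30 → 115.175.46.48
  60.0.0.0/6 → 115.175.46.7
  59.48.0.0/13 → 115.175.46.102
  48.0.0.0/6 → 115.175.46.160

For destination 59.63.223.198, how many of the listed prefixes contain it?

0

No listed prefix contains 59.63.223.198.
Total matching entries: 0.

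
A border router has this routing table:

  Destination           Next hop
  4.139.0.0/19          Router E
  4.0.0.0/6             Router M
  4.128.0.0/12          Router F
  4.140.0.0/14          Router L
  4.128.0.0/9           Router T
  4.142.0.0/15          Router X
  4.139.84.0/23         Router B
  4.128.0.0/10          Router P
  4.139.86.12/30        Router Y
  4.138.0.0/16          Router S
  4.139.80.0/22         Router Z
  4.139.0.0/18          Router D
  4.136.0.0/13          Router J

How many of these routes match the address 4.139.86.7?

Prefixes containing 4.139.86.7:
  4.0.0.0/6 (4.0.0.0 - 7.255.255.255)
  4.128.0.0/9 (4.128.0.0 - 4.255.255.255)
  4.128.0.0/10 (4.128.0.0 - 4.191.255.255)
  4.128.0.0/12 (4.128.0.0 - 4.143.255.255)
  4.136.0.0/13 (4.136.0.0 - 4.143.255.255)
Total matching entries: 5.

5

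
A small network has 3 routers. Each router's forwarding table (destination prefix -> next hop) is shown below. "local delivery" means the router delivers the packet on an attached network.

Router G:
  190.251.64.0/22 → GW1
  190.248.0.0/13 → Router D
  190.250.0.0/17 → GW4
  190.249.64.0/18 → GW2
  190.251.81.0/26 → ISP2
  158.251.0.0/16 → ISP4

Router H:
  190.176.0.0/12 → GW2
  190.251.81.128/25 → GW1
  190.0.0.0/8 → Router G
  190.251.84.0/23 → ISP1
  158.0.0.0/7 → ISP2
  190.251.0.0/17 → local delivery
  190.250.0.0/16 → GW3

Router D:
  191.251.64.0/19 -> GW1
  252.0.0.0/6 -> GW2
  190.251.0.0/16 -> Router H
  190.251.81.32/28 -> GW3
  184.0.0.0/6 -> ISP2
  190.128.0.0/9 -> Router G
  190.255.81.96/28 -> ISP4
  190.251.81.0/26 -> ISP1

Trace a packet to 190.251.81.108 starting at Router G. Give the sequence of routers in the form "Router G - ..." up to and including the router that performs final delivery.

Router G - Router D - Router H

At Router G: longest match for 190.251.81.108 is 190.248.0.0/13 -> Router D
At Router D: longest match for 190.251.81.108 is 190.251.0.0/16 -> Router H
At Router H: longest match for 190.251.81.108 is 190.251.0.0/17 -> local delivery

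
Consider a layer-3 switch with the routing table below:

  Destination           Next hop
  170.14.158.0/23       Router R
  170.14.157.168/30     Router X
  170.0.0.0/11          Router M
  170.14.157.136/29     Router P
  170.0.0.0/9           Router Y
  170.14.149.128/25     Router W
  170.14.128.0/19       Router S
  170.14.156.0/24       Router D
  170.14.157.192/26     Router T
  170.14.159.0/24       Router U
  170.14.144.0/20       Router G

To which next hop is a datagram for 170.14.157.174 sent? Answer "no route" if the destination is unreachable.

Routes whose prefix contains 170.14.157.174:
  170.0.0.0/9 (170.0.0.0 - 170.127.255.255) -> Router Y
  170.0.0.0/11 (170.0.0.0 - 170.31.255.255) -> Router M
  170.14.128.0/19 (170.14.128.0 - 170.14.159.255) -> Router S
  170.14.144.0/20 (170.14.144.0 - 170.14.159.255) -> Router G
More-specific entries that do NOT match:
  170.14.157.168/30 (170.14.157.168 - 170.14.157.171) does not contain 170.14.157.174
  170.14.157.136/29 (170.14.157.136 - 170.14.157.143) does not contain 170.14.157.174
  170.14.157.192/26 (170.14.157.192 - 170.14.157.255) does not contain 170.14.157.174
  170.14.149.128/25 (170.14.149.128 - 170.14.149.255) does not contain 170.14.157.174
  170.14.156.0/24 (170.14.156.0 - 170.14.156.255) does not contain 170.14.157.174
  170.14.159.0/24 (170.14.159.0 - 170.14.159.255) does not contain 170.14.157.174
  170.14.158.0/23 (170.14.158.0 - 170.14.159.255) does not contain 170.14.157.174
Longest matching prefix is /20 -> next hop Router G.

Router G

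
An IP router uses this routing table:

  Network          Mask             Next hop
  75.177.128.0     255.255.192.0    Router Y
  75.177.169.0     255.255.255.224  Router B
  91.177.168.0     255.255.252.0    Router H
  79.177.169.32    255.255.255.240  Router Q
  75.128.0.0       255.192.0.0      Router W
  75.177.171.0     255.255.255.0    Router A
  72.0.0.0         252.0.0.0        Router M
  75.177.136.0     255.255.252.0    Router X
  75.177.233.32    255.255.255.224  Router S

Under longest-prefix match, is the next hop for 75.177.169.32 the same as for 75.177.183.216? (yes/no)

yes

75.177.169.32: longest match 75.177.128.0/18 -> Router Y
75.177.183.216: longest match 75.177.128.0/18 -> Router Y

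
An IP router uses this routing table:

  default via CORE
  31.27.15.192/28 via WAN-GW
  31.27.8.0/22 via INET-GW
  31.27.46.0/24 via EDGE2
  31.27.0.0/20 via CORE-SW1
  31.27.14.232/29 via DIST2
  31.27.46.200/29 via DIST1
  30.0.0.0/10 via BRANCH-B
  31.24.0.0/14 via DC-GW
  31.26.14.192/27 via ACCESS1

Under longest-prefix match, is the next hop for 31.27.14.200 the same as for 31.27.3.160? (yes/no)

31.27.14.200: longest match 31.27.0.0/20 -> CORE-SW1
31.27.3.160: longest match 31.27.0.0/20 -> CORE-SW1

yes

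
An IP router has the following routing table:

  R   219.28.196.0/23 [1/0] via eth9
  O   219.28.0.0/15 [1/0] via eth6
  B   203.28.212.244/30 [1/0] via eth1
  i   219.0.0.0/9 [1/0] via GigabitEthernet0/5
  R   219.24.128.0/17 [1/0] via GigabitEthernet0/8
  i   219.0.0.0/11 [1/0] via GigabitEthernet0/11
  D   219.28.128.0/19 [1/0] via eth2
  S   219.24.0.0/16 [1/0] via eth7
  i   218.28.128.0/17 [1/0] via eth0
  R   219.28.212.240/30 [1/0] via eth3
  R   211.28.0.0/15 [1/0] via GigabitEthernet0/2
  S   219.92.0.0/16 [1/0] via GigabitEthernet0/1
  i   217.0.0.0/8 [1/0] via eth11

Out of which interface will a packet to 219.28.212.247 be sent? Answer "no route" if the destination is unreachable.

Routes whose prefix contains 219.28.212.247:
  219.0.0.0/9 (219.0.0.0 - 219.127.255.255) -> GigabitEthernet0/5
  219.0.0.0/11 (219.0.0.0 - 219.31.255.255) -> GigabitEthernet0/11
  219.28.0.0/15 (219.28.0.0 - 219.29.255.255) -> eth6
More-specific entries that do NOT match:
  203.28.212.244/30 (203.28.212.244 - 203.28.212.247) does not contain 219.28.212.247
  219.28.212.240/30 (219.28.212.240 - 219.28.212.243) does not contain 219.28.212.247
  219.28.196.0/23 (219.28.196.0 - 219.28.197.255) does not contain 219.28.212.247
  219.28.128.0/19 (219.28.128.0 - 219.28.159.255) does not contain 219.28.212.247
  219.24.128.0/17 (219.24.128.0 - 219.24.255.255) does not contain 219.28.212.247
  218.28.128.0/17 (218.28.128.0 - 218.28.255.255) does not contain 219.28.212.247
  219.24.0.0/16 (219.24.0.0 - 219.24.255.255) does not contain 219.28.212.247
  219.92.0.0/16 (219.92.0.0 - 219.92.255.255) does not contain 219.28.212.247
Longest matching prefix is /15 -> interface eth6.

eth6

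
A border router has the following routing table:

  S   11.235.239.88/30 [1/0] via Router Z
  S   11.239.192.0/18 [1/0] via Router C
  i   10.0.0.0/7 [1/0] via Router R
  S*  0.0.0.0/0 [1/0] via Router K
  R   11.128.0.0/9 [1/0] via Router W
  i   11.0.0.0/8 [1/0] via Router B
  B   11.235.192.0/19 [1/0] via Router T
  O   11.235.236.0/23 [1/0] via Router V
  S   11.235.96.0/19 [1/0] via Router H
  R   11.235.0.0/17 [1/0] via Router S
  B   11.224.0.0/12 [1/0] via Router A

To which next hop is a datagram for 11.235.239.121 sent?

Routes whose prefix contains 11.235.239.121:
  0.0.0.0/0 (default, matches everything) -> Router K
  10.0.0.0/7 (10.0.0.0 - 11.255.255.255) -> Router R
  11.0.0.0/8 (11.0.0.0 - 11.255.255.255) -> Router B
  11.128.0.0/9 (11.128.0.0 - 11.255.255.255) -> Router W
  11.224.0.0/12 (11.224.0.0 - 11.239.255.255) -> Router A
More-specific entries that do NOT match:
  11.235.239.88/30 (11.235.239.88 - 11.235.239.91) does not contain 11.235.239.121
  11.235.236.0/23 (11.235.236.0 - 11.235.237.255) does not contain 11.235.239.121
  11.235.192.0/19 (11.235.192.0 - 11.235.223.255) does not contain 11.235.239.121
  11.235.96.0/19 (11.235.96.0 - 11.235.127.255) does not contain 11.235.239.121
  11.239.192.0/18 (11.239.192.0 - 11.239.255.255) does not contain 11.235.239.121
  11.235.0.0/17 (11.235.0.0 - 11.235.127.255) does not contain 11.235.239.121
Longest matching prefix is /12 -> next hop Router A.

Router A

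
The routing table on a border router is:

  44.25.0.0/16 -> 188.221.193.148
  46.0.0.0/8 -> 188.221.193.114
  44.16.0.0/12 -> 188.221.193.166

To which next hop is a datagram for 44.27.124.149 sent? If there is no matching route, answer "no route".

188.221.193.166

Routes whose prefix contains 44.27.124.149:
  44.16.0.0/12 (44.16.0.0 - 44.31.255.255) -> 188.221.193.166
More-specific entries that do NOT match:
  44.25.0.0/16 (44.25.0.0 - 44.25.255.255) does not contain 44.27.124.149
Longest matching prefix is /12 -> next hop 188.221.193.166.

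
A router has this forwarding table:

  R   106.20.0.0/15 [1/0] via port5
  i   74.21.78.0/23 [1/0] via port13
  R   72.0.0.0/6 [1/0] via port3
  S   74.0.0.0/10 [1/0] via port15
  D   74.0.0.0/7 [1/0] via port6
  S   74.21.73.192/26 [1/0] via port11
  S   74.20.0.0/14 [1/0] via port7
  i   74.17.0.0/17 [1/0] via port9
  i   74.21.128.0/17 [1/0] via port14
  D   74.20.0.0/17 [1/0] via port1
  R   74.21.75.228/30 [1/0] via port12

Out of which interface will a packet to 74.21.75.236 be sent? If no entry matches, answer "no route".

port7

Routes whose prefix contains 74.21.75.236:
  72.0.0.0/6 (72.0.0.0 - 75.255.255.255) -> port3
  74.0.0.0/7 (74.0.0.0 - 75.255.255.255) -> port6
  74.0.0.0/10 (74.0.0.0 - 74.63.255.255) -> port15
  74.20.0.0/14 (74.20.0.0 - 74.23.255.255) -> port7
More-specific entries that do NOT match:
  74.21.75.228/30 (74.21.75.228 - 74.21.75.231) does not contain 74.21.75.236
  74.21.73.192/26 (74.21.73.192 - 74.21.73.255) does not contain 74.21.75.236
  74.21.78.0/23 (74.21.78.0 - 74.21.79.255) does not contain 74.21.75.236
  74.17.0.0/17 (74.17.0.0 - 74.17.127.255) does not contain 74.21.75.236
  74.21.128.0/17 (74.21.128.0 - 74.21.255.255) does not contain 74.21.75.236
  74.20.0.0/17 (74.20.0.0 - 74.20.127.255) does not contain 74.21.75.236
  106.20.0.0/15 (106.20.0.0 - 106.21.255.255) does not contain 74.21.75.236
Longest matching prefix is /14 -> interface port7.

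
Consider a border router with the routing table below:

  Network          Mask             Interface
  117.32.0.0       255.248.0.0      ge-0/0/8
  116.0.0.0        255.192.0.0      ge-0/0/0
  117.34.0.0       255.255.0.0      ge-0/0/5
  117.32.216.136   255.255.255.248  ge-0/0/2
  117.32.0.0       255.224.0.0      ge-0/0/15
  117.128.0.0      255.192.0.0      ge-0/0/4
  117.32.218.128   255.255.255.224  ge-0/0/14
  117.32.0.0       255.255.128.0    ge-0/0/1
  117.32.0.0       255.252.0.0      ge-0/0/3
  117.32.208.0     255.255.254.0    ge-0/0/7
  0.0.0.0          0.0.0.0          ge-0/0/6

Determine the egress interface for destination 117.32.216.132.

Routes whose prefix contains 117.32.216.132:
  0.0.0.0/0 (default, matches everything) -> ge-0/0/6
  117.32.0.0/11 (117.32.0.0 - 117.63.255.255) -> ge-0/0/15
  117.32.0.0/13 (117.32.0.0 - 117.39.255.255) -> ge-0/0/8
  117.32.0.0/14 (117.32.0.0 - 117.35.255.255) -> ge-0/0/3
More-specific entries that do NOT match:
  117.32.216.136/29 (117.32.216.136 - 117.32.216.143) does not contain 117.32.216.132
  117.32.218.128/27 (117.32.218.128 - 117.32.218.159) does not contain 117.32.216.132
  117.32.208.0/23 (117.32.208.0 - 117.32.209.255) does not contain 117.32.216.132
  117.32.0.0/17 (117.32.0.0 - 117.32.127.255) does not contain 117.32.216.132
  117.34.0.0/16 (117.34.0.0 - 117.34.255.255) does not contain 117.32.216.132
Longest matching prefix is /14 -> interface ge-0/0/3.

ge-0/0/3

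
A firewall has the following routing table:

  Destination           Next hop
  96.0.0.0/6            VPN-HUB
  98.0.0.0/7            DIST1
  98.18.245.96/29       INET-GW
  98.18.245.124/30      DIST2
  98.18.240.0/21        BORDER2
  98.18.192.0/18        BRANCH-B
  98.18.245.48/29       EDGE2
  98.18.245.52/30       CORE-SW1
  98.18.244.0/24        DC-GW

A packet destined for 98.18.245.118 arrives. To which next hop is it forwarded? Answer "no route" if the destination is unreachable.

Routes whose prefix contains 98.18.245.118:
  96.0.0.0/6 (96.0.0.0 - 99.255.255.255) -> VPN-HUB
  98.0.0.0/7 (98.0.0.0 - 99.255.255.255) -> DIST1
  98.18.192.0/18 (98.18.192.0 - 98.18.255.255) -> BRANCH-B
  98.18.240.0/21 (98.18.240.0 - 98.18.247.255) -> BORDER2
More-specific entries that do NOT match:
  98.18.245.124/30 (98.18.245.124 - 98.18.245.127) does not contain 98.18.245.118
  98.18.245.52/30 (98.18.245.52 - 98.18.245.55) does not contain 98.18.245.118
  98.18.245.96/29 (98.18.245.96 - 98.18.245.103) does not contain 98.18.245.118
  98.18.245.48/29 (98.18.245.48 - 98.18.245.55) does not contain 98.18.245.118
  98.18.244.0/24 (98.18.244.0 - 98.18.244.255) does not contain 98.18.245.118
Longest matching prefix is /21 -> next hop BORDER2.

BORDER2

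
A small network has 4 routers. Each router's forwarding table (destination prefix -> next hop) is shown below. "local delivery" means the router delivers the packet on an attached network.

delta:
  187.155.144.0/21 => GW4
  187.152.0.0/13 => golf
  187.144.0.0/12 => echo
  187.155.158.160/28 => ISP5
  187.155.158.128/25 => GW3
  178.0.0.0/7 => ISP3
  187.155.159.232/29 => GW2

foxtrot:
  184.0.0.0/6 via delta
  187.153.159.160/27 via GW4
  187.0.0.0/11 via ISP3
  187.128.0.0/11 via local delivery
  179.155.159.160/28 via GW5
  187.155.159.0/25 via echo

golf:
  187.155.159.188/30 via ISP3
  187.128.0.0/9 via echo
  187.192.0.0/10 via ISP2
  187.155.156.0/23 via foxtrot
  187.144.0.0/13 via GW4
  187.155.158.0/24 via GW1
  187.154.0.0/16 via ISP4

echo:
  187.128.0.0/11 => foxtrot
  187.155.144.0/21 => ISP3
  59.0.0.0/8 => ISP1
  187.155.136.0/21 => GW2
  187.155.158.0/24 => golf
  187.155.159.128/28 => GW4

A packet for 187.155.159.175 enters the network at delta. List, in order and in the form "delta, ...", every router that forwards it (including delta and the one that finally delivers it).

At delta: longest match for 187.155.159.175 is 187.152.0.0/13 -> golf
At golf: longest match for 187.155.159.175 is 187.128.0.0/9 -> echo
At echo: longest match for 187.155.159.175 is 187.128.0.0/11 -> foxtrot
At foxtrot: longest match for 187.155.159.175 is 187.128.0.0/11 -> local delivery

delta, golf, echo, foxtrot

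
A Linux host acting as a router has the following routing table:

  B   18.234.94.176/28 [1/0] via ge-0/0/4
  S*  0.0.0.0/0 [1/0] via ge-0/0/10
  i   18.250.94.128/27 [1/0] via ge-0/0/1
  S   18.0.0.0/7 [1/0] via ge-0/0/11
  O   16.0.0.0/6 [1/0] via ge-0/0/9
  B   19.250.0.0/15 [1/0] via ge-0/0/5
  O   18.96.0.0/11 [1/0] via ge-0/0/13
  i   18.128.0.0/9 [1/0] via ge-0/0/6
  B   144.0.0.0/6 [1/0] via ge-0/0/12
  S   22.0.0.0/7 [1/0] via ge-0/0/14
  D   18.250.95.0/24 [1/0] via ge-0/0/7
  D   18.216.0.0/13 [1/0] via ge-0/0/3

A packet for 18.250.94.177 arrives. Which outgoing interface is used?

ge-0/0/6

Routes whose prefix contains 18.250.94.177:
  0.0.0.0/0 (default, matches everything) -> ge-0/0/10
  16.0.0.0/6 (16.0.0.0 - 19.255.255.255) -> ge-0/0/9
  18.0.0.0/7 (18.0.0.0 - 19.255.255.255) -> ge-0/0/11
  18.128.0.0/9 (18.128.0.0 - 18.255.255.255) -> ge-0/0/6
More-specific entries that do NOT match:
  18.234.94.176/28 (18.234.94.176 - 18.234.94.191) does not contain 18.250.94.177
  18.250.94.128/27 (18.250.94.128 - 18.250.94.159) does not contain 18.250.94.177
  18.250.95.0/24 (18.250.95.0 - 18.250.95.255) does not contain 18.250.94.177
  19.250.0.0/15 (19.250.0.0 - 19.251.255.255) does not contain 18.250.94.177
  18.216.0.0/13 (18.216.0.0 - 18.223.255.255) does not contain 18.250.94.177
  18.96.0.0/11 (18.96.0.0 - 18.127.255.255) does not contain 18.250.94.177
Longest matching prefix is /9 -> interface ge-0/0/6.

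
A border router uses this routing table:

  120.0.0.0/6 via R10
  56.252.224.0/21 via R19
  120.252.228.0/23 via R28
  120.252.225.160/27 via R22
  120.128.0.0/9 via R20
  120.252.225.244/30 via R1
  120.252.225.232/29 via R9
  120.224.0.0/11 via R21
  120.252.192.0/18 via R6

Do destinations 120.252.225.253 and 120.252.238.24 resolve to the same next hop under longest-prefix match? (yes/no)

120.252.225.253: longest match 120.252.192.0/18 -> R6
120.252.238.24: longest match 120.252.192.0/18 -> R6

yes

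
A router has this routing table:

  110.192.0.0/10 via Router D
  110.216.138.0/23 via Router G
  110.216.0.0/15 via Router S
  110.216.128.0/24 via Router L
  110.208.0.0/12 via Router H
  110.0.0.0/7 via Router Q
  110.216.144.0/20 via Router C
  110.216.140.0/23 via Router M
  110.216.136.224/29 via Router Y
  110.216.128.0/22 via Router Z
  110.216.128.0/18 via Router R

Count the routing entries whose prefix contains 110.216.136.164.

Prefixes containing 110.216.136.164:
  110.0.0.0/7 (110.0.0.0 - 111.255.255.255)
  110.192.0.0/10 (110.192.0.0 - 110.255.255.255)
  110.208.0.0/12 (110.208.0.0 - 110.223.255.255)
  110.216.0.0/15 (110.216.0.0 - 110.217.255.255)
  110.216.128.0/18 (110.216.128.0 - 110.216.191.255)
Total matching entries: 5.

5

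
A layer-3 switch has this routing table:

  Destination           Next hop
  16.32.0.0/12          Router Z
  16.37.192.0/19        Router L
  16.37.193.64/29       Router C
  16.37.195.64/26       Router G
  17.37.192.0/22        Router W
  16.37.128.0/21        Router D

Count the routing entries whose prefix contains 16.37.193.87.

2

Prefixes containing 16.37.193.87:
  16.32.0.0/12 (16.32.0.0 - 16.47.255.255)
  16.37.192.0/19 (16.37.192.0 - 16.37.223.255)
Total matching entries: 2.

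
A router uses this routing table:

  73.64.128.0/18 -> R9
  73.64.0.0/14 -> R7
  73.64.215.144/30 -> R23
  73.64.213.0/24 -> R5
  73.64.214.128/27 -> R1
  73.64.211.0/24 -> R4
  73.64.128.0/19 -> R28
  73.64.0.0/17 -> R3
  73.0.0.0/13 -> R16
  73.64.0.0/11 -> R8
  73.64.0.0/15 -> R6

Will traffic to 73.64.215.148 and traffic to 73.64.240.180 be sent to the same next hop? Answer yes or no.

yes

73.64.215.148: longest match 73.64.0.0/15 -> R6
73.64.240.180: longest match 73.64.0.0/15 -> R6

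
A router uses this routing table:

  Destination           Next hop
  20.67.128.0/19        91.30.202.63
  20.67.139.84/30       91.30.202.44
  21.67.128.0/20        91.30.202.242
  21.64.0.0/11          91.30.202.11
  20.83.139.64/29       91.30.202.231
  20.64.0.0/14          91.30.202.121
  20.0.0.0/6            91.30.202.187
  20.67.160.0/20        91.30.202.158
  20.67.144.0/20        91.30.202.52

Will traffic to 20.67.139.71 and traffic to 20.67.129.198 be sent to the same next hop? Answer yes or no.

yes

20.67.139.71: longest match 20.67.128.0/19 -> 91.30.202.63
20.67.129.198: longest match 20.67.128.0/19 -> 91.30.202.63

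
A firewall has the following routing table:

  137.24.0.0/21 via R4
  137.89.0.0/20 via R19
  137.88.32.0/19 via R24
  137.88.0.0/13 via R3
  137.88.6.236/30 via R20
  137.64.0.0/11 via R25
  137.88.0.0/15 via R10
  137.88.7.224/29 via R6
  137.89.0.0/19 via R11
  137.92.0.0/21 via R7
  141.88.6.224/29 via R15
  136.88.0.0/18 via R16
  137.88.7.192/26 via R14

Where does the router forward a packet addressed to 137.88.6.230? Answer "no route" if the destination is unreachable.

Routes whose prefix contains 137.88.6.230:
  137.64.0.0/11 (137.64.0.0 - 137.95.255.255) -> R25
  137.88.0.0/13 (137.88.0.0 - 137.95.255.255) -> R3
  137.88.0.0/15 (137.88.0.0 - 137.89.255.255) -> R10
More-specific entries that do NOT match:
  137.88.6.236/30 (137.88.6.236 - 137.88.6.239) does not contain 137.88.6.230
  137.88.7.224/29 (137.88.7.224 - 137.88.7.231) does not contain 137.88.6.230
  141.88.6.224/29 (141.88.6.224 - 141.88.6.231) does not contain 137.88.6.230
  137.88.7.192/26 (137.88.7.192 - 137.88.7.255) does not contain 137.88.6.230
  137.24.0.0/21 (137.24.0.0 - 137.24.7.255) does not contain 137.88.6.230
  137.92.0.0/21 (137.92.0.0 - 137.92.7.255) does not contain 137.88.6.230
  137.89.0.0/20 (137.89.0.0 - 137.89.15.255) does not contain 137.88.6.230
  137.88.32.0/19 (137.88.32.0 - 137.88.63.255) does not contain 137.88.6.230
  137.89.0.0/19 (137.89.0.0 - 137.89.31.255) does not contain 137.88.6.230
  136.88.0.0/18 (136.88.0.0 - 136.88.63.255) does not contain 137.88.6.230
Longest matching prefix is /15 -> next hop R10.

R10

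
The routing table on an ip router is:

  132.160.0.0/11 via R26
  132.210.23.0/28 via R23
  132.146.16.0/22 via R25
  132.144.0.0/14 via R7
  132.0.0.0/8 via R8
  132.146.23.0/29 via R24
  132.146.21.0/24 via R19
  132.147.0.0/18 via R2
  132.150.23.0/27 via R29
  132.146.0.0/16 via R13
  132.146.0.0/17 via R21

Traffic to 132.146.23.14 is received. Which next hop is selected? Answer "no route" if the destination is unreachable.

R21

Routes whose prefix contains 132.146.23.14:
  132.0.0.0/8 (132.0.0.0 - 132.255.255.255) -> R8
  132.144.0.0/14 (132.144.0.0 - 132.147.255.255) -> R7
  132.146.0.0/16 (132.146.0.0 - 132.146.255.255) -> R13
  132.146.0.0/17 (132.146.0.0 - 132.146.127.255) -> R21
More-specific entries that do NOT match:
  132.146.23.0/29 (132.146.23.0 - 132.146.23.7) does not contain 132.146.23.14
  132.210.23.0/28 (132.210.23.0 - 132.210.23.15) does not contain 132.146.23.14
  132.150.23.0/27 (132.150.23.0 - 132.150.23.31) does not contain 132.146.23.14
  132.146.21.0/24 (132.146.21.0 - 132.146.21.255) does not contain 132.146.23.14
  132.146.16.0/22 (132.146.16.0 - 132.146.19.255) does not contain 132.146.23.14
  132.147.0.0/18 (132.147.0.0 - 132.147.63.255) does not contain 132.146.23.14
Longest matching prefix is /17 -> next hop R21.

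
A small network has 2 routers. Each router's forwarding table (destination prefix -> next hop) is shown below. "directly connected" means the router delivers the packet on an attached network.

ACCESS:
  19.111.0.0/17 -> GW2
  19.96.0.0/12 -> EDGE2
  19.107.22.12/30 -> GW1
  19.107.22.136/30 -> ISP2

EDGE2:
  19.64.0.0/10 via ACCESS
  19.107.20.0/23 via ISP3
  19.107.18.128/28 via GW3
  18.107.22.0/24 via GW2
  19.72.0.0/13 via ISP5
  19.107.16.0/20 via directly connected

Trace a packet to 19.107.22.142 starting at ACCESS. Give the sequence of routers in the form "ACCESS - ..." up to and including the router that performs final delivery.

At ACCESS: longest match for 19.107.22.142 is 19.96.0.0/12 -> EDGE2
At EDGE2: longest match for 19.107.22.142 is 19.107.16.0/20 -> directly connected

ACCESS - EDGE2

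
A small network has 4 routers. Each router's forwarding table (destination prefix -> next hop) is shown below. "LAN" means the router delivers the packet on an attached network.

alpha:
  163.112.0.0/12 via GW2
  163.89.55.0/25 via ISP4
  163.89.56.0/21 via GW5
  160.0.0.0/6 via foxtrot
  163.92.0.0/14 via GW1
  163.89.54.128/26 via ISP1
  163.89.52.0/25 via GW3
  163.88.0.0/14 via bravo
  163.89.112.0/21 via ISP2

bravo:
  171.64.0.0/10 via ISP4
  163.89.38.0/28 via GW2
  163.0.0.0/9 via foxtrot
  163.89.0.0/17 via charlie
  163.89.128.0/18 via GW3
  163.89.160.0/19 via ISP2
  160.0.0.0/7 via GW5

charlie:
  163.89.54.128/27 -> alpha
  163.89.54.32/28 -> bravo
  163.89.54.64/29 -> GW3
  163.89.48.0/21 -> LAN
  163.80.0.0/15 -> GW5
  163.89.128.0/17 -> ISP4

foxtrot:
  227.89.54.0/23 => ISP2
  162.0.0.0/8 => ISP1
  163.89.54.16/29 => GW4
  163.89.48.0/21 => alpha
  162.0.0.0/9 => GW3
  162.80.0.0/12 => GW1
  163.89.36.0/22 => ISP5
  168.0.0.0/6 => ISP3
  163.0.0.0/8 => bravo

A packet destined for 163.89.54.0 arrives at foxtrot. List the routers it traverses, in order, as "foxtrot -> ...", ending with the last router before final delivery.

At foxtrot: longest match for 163.89.54.0 is 163.89.48.0/21 -> alpha
At alpha: longest match for 163.89.54.0 is 163.88.0.0/14 -> bravo
At bravo: longest match for 163.89.54.0 is 163.89.0.0/17 -> charlie
At charlie: longest match for 163.89.54.0 is 163.89.48.0/21 -> LAN

foxtrot -> alpha -> bravo -> charlie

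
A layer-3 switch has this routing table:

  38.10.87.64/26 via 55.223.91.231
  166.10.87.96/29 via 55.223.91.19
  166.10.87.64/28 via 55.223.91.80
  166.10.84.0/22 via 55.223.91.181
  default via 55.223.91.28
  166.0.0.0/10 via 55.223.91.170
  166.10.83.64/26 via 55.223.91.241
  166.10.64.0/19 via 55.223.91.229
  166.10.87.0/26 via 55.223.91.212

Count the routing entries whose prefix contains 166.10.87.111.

Prefixes containing 166.10.87.111:
  0.0.0.0/0 (default, matches everything)
  166.0.0.0/10 (166.0.0.0 - 166.63.255.255)
  166.10.64.0/19 (166.10.64.0 - 166.10.95.255)
  166.10.84.0/22 (166.10.84.0 - 166.10.87.255)
Total matching entries: 4.

4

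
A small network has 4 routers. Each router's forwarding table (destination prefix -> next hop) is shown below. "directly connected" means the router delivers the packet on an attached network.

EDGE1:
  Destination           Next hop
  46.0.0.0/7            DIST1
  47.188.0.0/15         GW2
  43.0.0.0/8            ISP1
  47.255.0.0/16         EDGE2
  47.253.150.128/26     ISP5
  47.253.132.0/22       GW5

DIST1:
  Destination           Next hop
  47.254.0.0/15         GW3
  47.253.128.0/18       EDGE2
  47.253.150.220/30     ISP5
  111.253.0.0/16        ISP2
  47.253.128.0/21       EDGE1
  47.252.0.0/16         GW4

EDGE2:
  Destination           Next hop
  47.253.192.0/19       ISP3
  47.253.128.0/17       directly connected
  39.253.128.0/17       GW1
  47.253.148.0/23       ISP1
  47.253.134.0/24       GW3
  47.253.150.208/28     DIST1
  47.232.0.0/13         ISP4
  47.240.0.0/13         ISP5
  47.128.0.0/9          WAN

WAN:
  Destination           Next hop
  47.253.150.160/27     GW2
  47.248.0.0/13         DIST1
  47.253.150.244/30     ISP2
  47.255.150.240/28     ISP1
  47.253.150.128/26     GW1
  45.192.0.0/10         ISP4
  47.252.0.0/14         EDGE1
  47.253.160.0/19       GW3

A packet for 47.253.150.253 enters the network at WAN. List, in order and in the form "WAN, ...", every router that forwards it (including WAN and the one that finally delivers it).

WAN, EDGE1, DIST1, EDGE2

At WAN: longest match for 47.253.150.253 is 47.252.0.0/14 -> EDGE1
At EDGE1: longest match for 47.253.150.253 is 46.0.0.0/7 -> DIST1
At DIST1: longest match for 47.253.150.253 is 47.253.128.0/18 -> EDGE2
At EDGE2: longest match for 47.253.150.253 is 47.253.128.0/17 -> directly connected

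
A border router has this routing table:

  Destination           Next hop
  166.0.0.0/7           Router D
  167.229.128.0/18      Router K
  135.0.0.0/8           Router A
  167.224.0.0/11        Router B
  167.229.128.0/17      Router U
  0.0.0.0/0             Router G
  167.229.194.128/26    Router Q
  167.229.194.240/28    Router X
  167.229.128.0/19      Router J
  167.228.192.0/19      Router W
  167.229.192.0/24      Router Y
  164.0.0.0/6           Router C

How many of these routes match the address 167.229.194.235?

Prefixes containing 167.229.194.235:
  0.0.0.0/0 (default, matches everything)
  164.0.0.0/6 (164.0.0.0 - 167.255.255.255)
  166.0.0.0/7 (166.0.0.0 - 167.255.255.255)
  167.224.0.0/11 (167.224.0.0 - 167.255.255.255)
  167.229.128.0/17 (167.229.128.0 - 167.229.255.255)
Total matching entries: 5.

5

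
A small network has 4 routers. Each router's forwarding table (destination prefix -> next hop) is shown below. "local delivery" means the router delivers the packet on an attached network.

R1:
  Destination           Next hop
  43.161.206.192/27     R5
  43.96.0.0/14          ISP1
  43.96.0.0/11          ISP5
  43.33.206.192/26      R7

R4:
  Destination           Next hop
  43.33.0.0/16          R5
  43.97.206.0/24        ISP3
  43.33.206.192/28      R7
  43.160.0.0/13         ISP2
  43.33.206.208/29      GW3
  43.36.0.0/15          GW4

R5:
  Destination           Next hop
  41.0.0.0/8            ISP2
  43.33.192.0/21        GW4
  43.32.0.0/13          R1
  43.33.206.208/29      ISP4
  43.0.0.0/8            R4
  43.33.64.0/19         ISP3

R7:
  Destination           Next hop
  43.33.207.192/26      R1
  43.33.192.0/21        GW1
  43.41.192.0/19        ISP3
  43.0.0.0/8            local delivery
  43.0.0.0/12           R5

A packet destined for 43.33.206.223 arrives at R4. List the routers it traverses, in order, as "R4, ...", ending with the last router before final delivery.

R4, R5, R1, R7

At R4: longest match for 43.33.206.223 is 43.33.0.0/16 -> R5
At R5: longest match for 43.33.206.223 is 43.32.0.0/13 -> R1
At R1: longest match for 43.33.206.223 is 43.33.206.192/26 -> R7
At R7: longest match for 43.33.206.223 is 43.0.0.0/8 -> local delivery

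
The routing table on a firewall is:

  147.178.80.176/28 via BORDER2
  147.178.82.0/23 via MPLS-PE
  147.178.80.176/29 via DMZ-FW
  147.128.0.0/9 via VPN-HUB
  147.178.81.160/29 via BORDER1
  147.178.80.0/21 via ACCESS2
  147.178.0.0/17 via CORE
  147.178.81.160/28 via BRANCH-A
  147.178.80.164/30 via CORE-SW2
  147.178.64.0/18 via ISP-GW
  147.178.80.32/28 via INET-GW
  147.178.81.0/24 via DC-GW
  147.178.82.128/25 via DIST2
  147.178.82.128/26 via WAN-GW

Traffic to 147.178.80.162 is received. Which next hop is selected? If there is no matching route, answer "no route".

ACCESS2

Routes whose prefix contains 147.178.80.162:
  147.128.0.0/9 (147.128.0.0 - 147.255.255.255) -> VPN-HUB
  147.178.0.0/17 (147.178.0.0 - 147.178.127.255) -> CORE
  147.178.64.0/18 (147.178.64.0 - 147.178.127.255) -> ISP-GW
  147.178.80.0/21 (147.178.80.0 - 147.178.87.255) -> ACCESS2
More-specific entries that do NOT match:
  147.178.80.164/30 (147.178.80.164 - 147.178.80.167) does not contain 147.178.80.162
  147.178.80.176/29 (147.178.80.176 - 147.178.80.183) does not contain 147.178.80.162
  147.178.81.160/29 (147.178.81.160 - 147.178.81.167) does not contain 147.178.80.162
  147.178.80.176/28 (147.178.80.176 - 147.178.80.191) does not contain 147.178.80.162
  147.178.81.160/28 (147.178.81.160 - 147.178.81.175) does not contain 147.178.80.162
  147.178.80.32/28 (147.178.80.32 - 147.178.80.47) does not contain 147.178.80.162
  147.178.82.128/26 (147.178.82.128 - 147.178.82.191) does not contain 147.178.80.162
  147.178.82.128/25 (147.178.82.128 - 147.178.82.255) does not contain 147.178.80.162
  147.178.81.0/24 (147.178.81.0 - 147.178.81.255) does not contain 147.178.80.162
  147.178.82.0/23 (147.178.82.0 - 147.178.83.255) does not contain 147.178.80.162
Longest matching prefix is /21 -> next hop ACCESS2.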